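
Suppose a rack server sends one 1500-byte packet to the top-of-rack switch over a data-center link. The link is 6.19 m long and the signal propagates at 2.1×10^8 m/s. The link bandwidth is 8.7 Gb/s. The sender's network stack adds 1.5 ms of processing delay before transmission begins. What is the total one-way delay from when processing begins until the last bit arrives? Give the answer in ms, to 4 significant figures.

1.501 ms

L = 1500 × 8 = 12000 bits.
Transmission delay = L/R = 12000 / 8700000000 = 0.00137931 ms.
Propagation delay = d/s = 6.19 m / 210000000 m/s = 2.94762e-05 ms.
Plus processing delay 1.5 ms = 1.5 ms.
Total = 1.501 ms.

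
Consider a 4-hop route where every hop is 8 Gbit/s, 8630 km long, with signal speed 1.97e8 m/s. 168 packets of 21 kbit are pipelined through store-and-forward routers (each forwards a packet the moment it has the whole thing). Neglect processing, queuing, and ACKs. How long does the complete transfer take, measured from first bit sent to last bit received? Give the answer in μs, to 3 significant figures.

176000 μs

Per-hop transmission t_tx = L/R = 21000/8000000000 = 2.625 μs.
Per-hop propagation t_prop = 8630000/197000000 = 43807.1 μs.
Pipeline fill: first packet needs 4·t_tx to clear all hops; remaining 167 packets each add one t_tx.
Total = (4+168-1)·t_tx + 4·t_prop = 171·2.625 + 4·43807.1 = 176000 μs.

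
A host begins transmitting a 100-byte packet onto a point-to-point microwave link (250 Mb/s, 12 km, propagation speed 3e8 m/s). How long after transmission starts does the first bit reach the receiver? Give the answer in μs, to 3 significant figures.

First bit experiences only propagation delay: d/s = 12000/300000000 = 40.0 μs.

40.0 μs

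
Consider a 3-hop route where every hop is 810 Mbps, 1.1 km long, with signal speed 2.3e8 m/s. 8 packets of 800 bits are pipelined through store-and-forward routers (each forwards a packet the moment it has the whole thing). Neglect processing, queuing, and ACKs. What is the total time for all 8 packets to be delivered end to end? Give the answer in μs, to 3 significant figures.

Per-hop transmission t_tx = L/R = 800/810000000 = 0.987654 μs.
Per-hop propagation t_prop = 1100/2.3e+08 = 4.78261 μs.
Pipeline fill: first packet needs 3·t_tx to clear all hops; remaining 7 packets each add one t_tx.
Total = (3+8-1)·t_tx + 3·t_prop = 10·0.987654 + 3·4.78261 = 24.2 μs.

24.2 μs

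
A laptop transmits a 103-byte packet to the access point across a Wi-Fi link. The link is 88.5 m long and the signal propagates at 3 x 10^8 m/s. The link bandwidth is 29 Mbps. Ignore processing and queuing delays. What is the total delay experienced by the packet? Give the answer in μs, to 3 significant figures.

28.7 μs

L = 103 × 8 = 824 bits.
Transmission delay = L/R = 824 / 29000000 = 28.4138 μs.
Propagation delay = d/s = 88.5 m / 300000000 m/s = 0.295 μs.
Total = 28.7 μs.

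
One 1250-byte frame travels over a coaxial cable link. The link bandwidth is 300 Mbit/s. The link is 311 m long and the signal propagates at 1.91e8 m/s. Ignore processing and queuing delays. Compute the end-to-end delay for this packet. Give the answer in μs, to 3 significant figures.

35.0 μs

L = 1250 × 8 = 10000 bits.
Transmission delay = L/R = 10000 / 300000000 = 33.3333 μs.
Propagation delay = d/s = 311 m / 191000000 m/s = 1.62827 μs.
Total = 35.0 μs.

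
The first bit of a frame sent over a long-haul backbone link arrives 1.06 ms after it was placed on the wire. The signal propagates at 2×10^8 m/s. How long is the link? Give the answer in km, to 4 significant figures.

212.0 km

d = s × t_prop = 200000000 × 0.00106 = 212.0 km.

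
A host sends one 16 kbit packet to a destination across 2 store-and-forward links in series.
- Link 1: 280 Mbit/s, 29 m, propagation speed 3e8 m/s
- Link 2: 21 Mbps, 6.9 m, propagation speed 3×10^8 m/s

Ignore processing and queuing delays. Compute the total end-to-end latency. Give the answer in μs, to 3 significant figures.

819 μs

L = 16000 bits.
Transmission delays (L/R per hop): 57.1429, 761.905 μs; sum = 819.048 μs.
Propagation delays (d/s per hop): 0.0966667, 0.023 μs; sum = 0.119667 μs.
End-to-end = 819 μs.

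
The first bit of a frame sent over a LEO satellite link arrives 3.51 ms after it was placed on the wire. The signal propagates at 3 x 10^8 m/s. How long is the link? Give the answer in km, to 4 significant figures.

d = s × t_prop = 300000000 × 0.00351 = 1053 km.

1053 km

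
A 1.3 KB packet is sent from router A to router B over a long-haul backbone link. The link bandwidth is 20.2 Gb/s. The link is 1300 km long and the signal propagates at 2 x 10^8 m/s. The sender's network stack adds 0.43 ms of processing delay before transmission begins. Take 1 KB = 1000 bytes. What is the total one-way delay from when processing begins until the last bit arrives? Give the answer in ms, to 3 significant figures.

L = 10400 bits.
Transmission delay = L/R = 10400 / 20200000000 = 0.000514851 ms.
Propagation delay = d/s = 1300000 m / 200000000 m/s = 6.5 ms.
Plus processing delay 0.43 ms = 0.43 ms.
Total = 6.93 ms.

6.93 ms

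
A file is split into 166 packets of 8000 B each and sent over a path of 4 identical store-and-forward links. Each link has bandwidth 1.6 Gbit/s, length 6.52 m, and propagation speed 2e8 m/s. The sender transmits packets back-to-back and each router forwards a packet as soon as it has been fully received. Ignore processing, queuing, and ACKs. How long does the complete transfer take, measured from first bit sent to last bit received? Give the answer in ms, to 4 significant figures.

Per-hop transmission t_tx = L/R = 64000/1600000000 = 0.04 ms.
Per-hop propagation t_prop = 6.52/200000000 = 3.26e-05 ms.
Pipeline fill: first packet needs 4·t_tx to clear all hops; remaining 165 packets each add one t_tx.
Total = (4+166-1)·t_tx + 4·t_prop = 169·0.04 + 4·3.26e-05 = 6.760 ms.

6.760 ms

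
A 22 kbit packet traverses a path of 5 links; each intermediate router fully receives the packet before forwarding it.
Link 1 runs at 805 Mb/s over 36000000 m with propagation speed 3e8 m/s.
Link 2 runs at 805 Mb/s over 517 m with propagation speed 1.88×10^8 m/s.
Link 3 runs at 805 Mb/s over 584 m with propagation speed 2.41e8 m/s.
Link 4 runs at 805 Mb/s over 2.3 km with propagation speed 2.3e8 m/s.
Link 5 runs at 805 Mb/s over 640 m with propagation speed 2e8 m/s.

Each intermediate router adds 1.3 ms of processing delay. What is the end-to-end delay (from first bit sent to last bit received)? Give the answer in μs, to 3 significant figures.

L = 22000 bits.
Transmission delay per hop = L/R = 22000/805000000 = 27.3292 μs; 5 hops → 136.646 μs.
Propagation delays (d/s per hop): 120000, 2.75, 2.42324, 10, 3.2 μs; sum = 120018 μs.
Processing at 4 router(s): 4 × 1.3 ms = 5200 μs.
End-to-end = 125000 μs.

125000 μs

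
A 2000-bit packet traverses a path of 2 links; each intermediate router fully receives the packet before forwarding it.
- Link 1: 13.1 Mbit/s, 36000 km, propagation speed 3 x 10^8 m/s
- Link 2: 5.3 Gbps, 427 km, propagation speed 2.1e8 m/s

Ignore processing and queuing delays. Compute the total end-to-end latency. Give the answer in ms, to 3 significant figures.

122 ms

Transmission delays (L/R per hop): 0.152672, 0.000377358 ms; sum = 0.153049 ms.
Propagation delays (d/s per hop): 120, 2.03333 ms; sum = 122.033 ms.
End-to-end = 122 ms.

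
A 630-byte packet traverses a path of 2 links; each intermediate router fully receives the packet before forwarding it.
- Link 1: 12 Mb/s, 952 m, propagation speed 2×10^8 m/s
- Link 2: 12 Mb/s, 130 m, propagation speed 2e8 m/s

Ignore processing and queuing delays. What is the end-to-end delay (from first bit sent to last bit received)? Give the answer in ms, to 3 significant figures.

L = 630 × 8 = 5040 bits.
Transmission delay per hop = L/R = 5040/12000000 = 0.42 ms; 2 hops → 0.84 ms.
Propagation delays (d/s per hop): 0.00476, 0.00065 ms; sum = 0.00541 ms.
End-to-end = 0.845 ms.

0.845 ms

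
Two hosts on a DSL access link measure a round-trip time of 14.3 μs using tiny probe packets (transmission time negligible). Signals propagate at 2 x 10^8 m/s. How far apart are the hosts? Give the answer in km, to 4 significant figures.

1.430 km

One-way propagation = RTT/2 = 7.15 μs.
d = s × t = 200000000 × 7.15e-06 = 1.430 km.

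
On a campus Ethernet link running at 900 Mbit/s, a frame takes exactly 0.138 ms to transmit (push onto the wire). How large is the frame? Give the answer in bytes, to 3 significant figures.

L = R × t_tx = 900000000 b/s × 0.000138 s = 124200 bits.
In bytes: 124200 / 8 = 15500 bytes.

15500 bytes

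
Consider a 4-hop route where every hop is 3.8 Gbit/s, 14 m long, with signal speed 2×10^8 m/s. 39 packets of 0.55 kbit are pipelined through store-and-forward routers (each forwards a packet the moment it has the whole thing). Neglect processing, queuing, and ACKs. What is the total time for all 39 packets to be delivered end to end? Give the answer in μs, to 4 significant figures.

Per-hop transmission t_tx = L/R = 550/3800000000 = 0.144737 μs.
Per-hop propagation t_prop = 14/200000000 = 0.07 μs.
Pipeline fill: first packet needs 4·t_tx to clear all hops; remaining 38 packets each add one t_tx.
Total = (4+39-1)·t_tx + 4·t_prop = 42·0.144737 + 4·0.07 = 6.359 μs.

6.359 μs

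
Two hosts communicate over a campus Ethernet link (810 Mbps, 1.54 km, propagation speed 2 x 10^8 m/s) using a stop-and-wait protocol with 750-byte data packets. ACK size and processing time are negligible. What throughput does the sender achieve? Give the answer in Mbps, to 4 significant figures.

263.1 Mbps

t_tx = L/R = 6000/810000000 = 7.40741e-06 s.
t_prop = 1540/200000000 = 7.7e-06 s; RTT = 1.54e-05 s.
Cycle = t_tx + RTT = 2.28074e-05 s.
Throughput = L / cycle = 6000 / 2.28074e-05 = 263.1 Mbps.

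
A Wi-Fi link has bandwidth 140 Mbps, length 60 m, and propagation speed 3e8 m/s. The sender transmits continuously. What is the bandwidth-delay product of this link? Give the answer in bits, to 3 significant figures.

Propagation delay = 60 / 300000000 = 2e-07 s.
BDP = R × t_prop = 140000000 × 2e-07 = 28 bits.

28.0 bits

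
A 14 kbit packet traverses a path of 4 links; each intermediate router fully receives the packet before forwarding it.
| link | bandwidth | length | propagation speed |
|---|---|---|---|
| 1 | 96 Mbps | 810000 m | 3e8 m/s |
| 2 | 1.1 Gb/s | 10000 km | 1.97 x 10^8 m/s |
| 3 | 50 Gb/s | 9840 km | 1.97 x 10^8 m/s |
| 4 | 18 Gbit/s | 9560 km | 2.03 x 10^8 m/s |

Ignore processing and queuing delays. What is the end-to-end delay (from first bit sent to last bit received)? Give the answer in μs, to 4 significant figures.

L = 14000 bits.
Transmission delays (L/R per hop): 145.833, 12.7273, 0.28, 0.777778 μs; sum = 159.618 μs.
Propagation delays (d/s per hop): 2700, 50761.4, 49949.2, 47093.6 μs; sum = 150504 μs.
End-to-end = 150700 μs.

150700 μs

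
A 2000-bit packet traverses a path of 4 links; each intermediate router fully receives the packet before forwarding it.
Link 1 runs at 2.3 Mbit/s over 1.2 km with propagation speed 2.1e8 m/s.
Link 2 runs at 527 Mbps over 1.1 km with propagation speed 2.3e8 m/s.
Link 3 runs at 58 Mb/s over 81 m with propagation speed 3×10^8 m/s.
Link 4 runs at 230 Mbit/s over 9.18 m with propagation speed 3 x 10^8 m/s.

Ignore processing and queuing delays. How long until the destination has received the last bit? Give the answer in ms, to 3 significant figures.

0.927 ms

Transmission delays (L/R per hop): 0.869565, 0.00379507, 0.0344828, 0.00869565 ms; sum = 0.916539 ms.
Propagation delays (d/s per hop): 0.00571429, 0.00478261, 0.00027, 3.06e-05 ms; sum = 0.0107975 ms.
End-to-end = 0.927 ms.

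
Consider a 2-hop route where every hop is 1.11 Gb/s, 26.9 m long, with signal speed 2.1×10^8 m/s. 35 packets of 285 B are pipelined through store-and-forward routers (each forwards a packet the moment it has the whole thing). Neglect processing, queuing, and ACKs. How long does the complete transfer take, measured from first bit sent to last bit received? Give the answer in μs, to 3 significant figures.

Per-hop transmission t_tx = L/R = 2280/1110000000 = 2.05405 μs.
Per-hop propagation t_prop = 26.9/210000000 = 0.128095 μs.
Pipeline fill: first packet needs 2·t_tx to clear all hops; remaining 34 packets each add one t_tx.
Total = (2+35-1)·t_tx + 2·t_prop = 36·2.05405 + 2·0.128095 = 74.2 μs.

74.2 μs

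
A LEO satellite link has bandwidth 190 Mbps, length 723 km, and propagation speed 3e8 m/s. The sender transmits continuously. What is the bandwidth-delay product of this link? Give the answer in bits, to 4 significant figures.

457900 bits

Propagation delay = 723000 / 300000000 = 0.00241 s.
BDP = R × t_prop = 190000000 × 0.00241 = 457900 bits.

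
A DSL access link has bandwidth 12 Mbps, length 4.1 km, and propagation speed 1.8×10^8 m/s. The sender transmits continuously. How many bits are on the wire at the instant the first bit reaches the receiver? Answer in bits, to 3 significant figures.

273 bits

Propagation delay = 4100 / 180000000 = 2.27778e-05 s.
BDP = R × t_prop = 12000000 × 2.27778e-05 = 273.333 bits.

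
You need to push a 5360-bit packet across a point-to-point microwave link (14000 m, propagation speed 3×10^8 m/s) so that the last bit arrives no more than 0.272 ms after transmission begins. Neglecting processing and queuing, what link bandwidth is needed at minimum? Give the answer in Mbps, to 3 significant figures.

23.8 Mbps

Propagation delay = 14000 / 300000000 = 0.0466667 ms.
Transmission budget = 0.272 − 0.0466667 = 0.225333 ms.
R ≥ L / t_tx = 5360 bits / 0.000225333 s = 23.8 Mbps.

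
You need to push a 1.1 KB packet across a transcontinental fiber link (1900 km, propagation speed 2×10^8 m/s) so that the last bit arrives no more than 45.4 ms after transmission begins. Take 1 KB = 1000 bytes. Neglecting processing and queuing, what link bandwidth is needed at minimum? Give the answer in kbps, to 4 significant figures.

245.1 kbps

L = 8800 bits.
Propagation delay = 1900000 / 200000000 = 9.5 ms.
Transmission budget = 45.4 − 9.5 = 35.9 ms.
R ≥ L / t_tx = 8800 bits / 0.0359 s = 245.1 kbps.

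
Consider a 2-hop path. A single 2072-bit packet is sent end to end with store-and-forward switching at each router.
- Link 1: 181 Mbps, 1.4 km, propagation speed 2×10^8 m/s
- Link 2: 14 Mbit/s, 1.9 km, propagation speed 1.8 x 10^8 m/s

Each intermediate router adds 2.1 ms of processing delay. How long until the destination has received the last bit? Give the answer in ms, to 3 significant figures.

2.28 ms

Transmission delays (L/R per hop): 0.0114475, 0.148 ms; sum = 0.159448 ms.
Propagation delays (d/s per hop): 0.007, 0.0105556 ms; sum = 0.0175556 ms.
Processing at 1 router(s): 1 × 2.1 ms = 2.1 ms.
End-to-end = 2.28 ms.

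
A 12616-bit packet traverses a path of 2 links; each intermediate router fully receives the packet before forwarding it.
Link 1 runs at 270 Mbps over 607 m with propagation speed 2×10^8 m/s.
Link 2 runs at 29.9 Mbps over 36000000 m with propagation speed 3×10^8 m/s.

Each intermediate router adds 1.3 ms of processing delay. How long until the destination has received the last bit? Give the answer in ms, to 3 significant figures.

122 ms

Transmission delays (L/R per hop): 0.0467259, 0.42194 ms; sum = 0.468666 ms.
Propagation delays (d/s per hop): 0.003035, 120 ms; sum = 120.003 ms.
Processing at 1 router(s): 1 × 1.3 ms = 1.3 ms.
End-to-end = 122 ms.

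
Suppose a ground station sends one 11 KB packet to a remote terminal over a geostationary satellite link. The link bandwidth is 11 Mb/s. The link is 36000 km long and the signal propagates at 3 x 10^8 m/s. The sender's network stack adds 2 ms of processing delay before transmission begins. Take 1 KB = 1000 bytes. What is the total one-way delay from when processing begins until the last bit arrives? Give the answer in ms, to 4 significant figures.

130.0 ms

L = 88000 bits.
Transmission delay = L/R = 88000 / 11000000 = 8 ms.
Propagation delay = d/s = 36000000 m / 300000000 m/s = 120 ms.
Plus processing delay 2 ms = 2 ms.
Total = 130.0 ms.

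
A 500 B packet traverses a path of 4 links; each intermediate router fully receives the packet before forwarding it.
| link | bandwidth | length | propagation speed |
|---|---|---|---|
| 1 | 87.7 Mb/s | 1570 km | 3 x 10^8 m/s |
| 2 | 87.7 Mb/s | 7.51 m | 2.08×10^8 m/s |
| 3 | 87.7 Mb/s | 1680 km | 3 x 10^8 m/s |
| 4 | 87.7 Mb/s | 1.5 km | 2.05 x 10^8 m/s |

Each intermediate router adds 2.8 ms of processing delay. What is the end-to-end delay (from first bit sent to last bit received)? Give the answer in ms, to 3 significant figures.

19.4 ms

L = 500 × 8 = 4000 bits.
Transmission delay per hop = L/R = 4000/87700000 = 0.04561 ms; 4 hops → 0.18244 ms.
Propagation delays (d/s per hop): 5.23333, 3.61058e-05, 5.6, 0.00731707 ms; sum = 10.8407 ms.
Processing at 3 router(s): 3 × 2.8 ms = 8.4 ms.
End-to-end = 19.4 ms.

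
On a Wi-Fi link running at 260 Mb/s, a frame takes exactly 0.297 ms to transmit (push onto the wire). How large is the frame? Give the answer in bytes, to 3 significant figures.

9650 bytes

L = R × t_tx = 260000000 b/s × 0.000297 s = 77220 bits.
In bytes: 77220 / 8 = 9650 bytes.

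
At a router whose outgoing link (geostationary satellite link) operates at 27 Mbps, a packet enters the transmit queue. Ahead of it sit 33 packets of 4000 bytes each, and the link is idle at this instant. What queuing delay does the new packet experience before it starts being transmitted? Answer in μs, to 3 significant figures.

39100 μs

Each queued packet: L/R = 32000/27000000 = 1185.19 μs.
33 queued → 39111.1 μs.
Queuing delay = 39100 μs.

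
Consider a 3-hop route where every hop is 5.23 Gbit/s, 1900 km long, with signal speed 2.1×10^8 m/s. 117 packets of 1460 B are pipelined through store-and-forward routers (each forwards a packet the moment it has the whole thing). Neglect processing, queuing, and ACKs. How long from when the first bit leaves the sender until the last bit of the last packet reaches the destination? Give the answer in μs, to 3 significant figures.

27400 μs

Per-hop transmission t_tx = L/R = 11680/5230000000 = 2.23327 μs.
Per-hop propagation t_prop = 1900000/210000000 = 9047.62 μs.
Pipeline fill: first packet needs 3·t_tx to clear all hops; remaining 116 packets each add one t_tx.
Total = (3+117-1)·t_tx + 3·t_prop = 119·2.23327 + 3·9047.62 = 27400 μs.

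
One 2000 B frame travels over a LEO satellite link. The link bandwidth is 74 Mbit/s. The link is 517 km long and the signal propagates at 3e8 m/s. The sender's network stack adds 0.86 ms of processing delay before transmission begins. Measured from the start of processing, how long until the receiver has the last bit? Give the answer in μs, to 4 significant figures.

L = 2000 × 8 = 16000 bits.
Transmission delay = L/R = 16000 / 74000000 = 216.216 μs.
Propagation delay = d/s = 517000 m / 300000000 m/s = 1723.33 μs.
Plus processing delay 0.86 ms = 860 μs.
Total = 2800 μs.

2800 μs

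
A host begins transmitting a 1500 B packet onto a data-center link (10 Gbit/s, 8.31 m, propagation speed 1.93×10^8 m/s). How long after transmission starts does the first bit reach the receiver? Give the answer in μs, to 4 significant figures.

0.04306 μs

First bit experiences only propagation delay: d/s = 8.31/193000000 = 0.04306 μs.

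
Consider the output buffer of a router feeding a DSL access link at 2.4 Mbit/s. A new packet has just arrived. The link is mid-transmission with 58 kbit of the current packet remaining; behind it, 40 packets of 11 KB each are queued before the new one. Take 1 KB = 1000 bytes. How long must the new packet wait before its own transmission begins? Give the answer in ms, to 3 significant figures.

1490 ms

Each queued packet: L/R = 88000/2400000 = 36.6667 ms.
40 queued → 1466.67 ms.
Plus remaining 58000 bits of current packet: 24.1667 ms.
Queuing delay = 1490 ms.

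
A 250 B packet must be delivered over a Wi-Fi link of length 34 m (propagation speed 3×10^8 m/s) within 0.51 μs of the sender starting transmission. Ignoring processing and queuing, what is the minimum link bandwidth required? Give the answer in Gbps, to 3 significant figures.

L = 2000 bits.
Propagation delay = 34 / 300000000 = 0.113333 μs.
Transmission budget = 0.51 − 0.113333 = 0.396667 μs.
R ≥ L / t_tx = 2000 bits / 3.96667e-07 s = 5.04 Gbps.

5.04 Gbps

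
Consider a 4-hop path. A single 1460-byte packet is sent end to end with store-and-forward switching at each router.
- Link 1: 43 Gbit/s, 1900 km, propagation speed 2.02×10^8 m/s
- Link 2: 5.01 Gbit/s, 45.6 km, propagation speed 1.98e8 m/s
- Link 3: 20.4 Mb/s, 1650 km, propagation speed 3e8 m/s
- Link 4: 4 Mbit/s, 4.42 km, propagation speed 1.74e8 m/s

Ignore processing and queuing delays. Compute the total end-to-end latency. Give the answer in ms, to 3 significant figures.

18.7 ms

L = 1460 × 8 = 11680 bits.
Transmission delays (L/R per hop): 0.000271628, 0.00233134, 0.572549, 2.92 ms; sum = 3.49515 ms.
Propagation delays (d/s per hop): 9.40594, 0.230303, 5.5, 0.0254023 ms; sum = 15.1616 ms.
End-to-end = 18.7 ms.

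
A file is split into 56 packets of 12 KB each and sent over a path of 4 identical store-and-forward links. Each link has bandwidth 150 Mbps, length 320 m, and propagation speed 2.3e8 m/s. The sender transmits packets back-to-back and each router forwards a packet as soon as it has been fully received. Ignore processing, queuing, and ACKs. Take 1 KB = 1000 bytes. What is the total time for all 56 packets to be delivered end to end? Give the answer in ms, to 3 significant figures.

Per-hop transmission t_tx = L/R = 96000/150000000 = 0.64 ms.
Per-hop propagation t_prop = 320/2.3e+08 = 0.0013913 ms.
Pipeline fill: first packet needs 4·t_tx to clear all hops; remaining 55 packets each add one t_tx.
Total = (4+56-1)·t_tx + 4·t_prop = 59·0.64 + 4·0.0013913 = 37.8 ms.

37.8 ms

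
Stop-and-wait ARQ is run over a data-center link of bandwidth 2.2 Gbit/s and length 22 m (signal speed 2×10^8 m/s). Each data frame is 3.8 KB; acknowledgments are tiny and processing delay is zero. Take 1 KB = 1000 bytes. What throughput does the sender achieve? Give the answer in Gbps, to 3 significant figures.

2.17 Gbps

t_tx = L/R = 30400/2200000000 = 1.38182e-05 s.
t_prop = 22/200000000 = 1.1e-07 s; RTT = 2.2e-07 s.
Cycle = t_tx + RTT = 1.40382e-05 s.
Throughput = L / cycle = 30400 / 1.40382e-05 = 2.17 Gbps.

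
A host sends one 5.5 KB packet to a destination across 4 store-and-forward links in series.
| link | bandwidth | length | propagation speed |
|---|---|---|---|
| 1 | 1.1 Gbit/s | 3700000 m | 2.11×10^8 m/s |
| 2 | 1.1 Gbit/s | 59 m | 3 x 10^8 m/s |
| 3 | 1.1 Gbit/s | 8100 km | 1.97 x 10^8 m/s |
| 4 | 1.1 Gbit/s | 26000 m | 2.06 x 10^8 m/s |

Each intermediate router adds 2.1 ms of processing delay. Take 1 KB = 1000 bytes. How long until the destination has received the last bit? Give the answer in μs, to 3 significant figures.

65200 μs

L = 44000 bits.
Transmission delay per hop = L/R = 44000/1100000000 = 40 μs; 4 hops → 160 μs.
Propagation delays (d/s per hop): 17535.5, 0.196667, 41116.8, 126.214 μs; sum = 58778.7 μs.
Processing at 3 router(s): 3 × 2.1 ms = 6300 μs.
End-to-end = 65200 μs.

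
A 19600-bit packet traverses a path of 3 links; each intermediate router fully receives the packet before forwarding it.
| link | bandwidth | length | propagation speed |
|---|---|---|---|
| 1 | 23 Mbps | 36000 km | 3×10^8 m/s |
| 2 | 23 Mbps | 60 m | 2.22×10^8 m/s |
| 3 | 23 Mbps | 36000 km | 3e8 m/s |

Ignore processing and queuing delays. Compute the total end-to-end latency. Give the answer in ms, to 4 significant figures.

Transmission delay per hop = L/R = 19600/23000000 = 0.852174 ms; 3 hops → 2.55652 ms.
Propagation delays (d/s per hop): 120, 0.00027027, 120 ms; sum = 240 ms.
End-to-end = 242.6 ms.

242.6 ms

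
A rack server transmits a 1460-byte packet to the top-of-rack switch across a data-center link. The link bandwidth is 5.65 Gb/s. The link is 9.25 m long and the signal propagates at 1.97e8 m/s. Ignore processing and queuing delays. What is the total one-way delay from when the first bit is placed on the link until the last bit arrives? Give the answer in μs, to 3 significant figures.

L = 1460 × 8 = 11680 bits.
Transmission delay = L/R = 11680 / 5650000000 = 2.06726 μs.
Propagation delay = d/s = 9.25 m / 197000000 m/s = 0.0469543 μs.
Total = 2.11 μs.

2.11 μs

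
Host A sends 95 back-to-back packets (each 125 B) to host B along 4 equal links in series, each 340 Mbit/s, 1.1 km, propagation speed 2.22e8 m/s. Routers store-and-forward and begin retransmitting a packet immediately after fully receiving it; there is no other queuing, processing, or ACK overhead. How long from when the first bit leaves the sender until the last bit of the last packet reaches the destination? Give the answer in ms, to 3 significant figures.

Per-hop transmission t_tx = L/R = 1000/340000000 = 0.00294118 ms.
Per-hop propagation t_prop = 1100/2.22e+08 = 0.00495495 ms.
Pipeline fill: first packet needs 4·t_tx to clear all hops; remaining 94 packets each add one t_tx.
Total = (4+95-1)·t_tx + 4·t_prop = 98·0.00294118 + 4·0.00495495 = 0.308 ms.

0.308 ms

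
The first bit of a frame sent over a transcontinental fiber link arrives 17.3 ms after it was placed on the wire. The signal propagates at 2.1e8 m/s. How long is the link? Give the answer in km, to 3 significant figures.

3630 km

d = s × t_prop = 210000000 × 0.0173 = 3630 km.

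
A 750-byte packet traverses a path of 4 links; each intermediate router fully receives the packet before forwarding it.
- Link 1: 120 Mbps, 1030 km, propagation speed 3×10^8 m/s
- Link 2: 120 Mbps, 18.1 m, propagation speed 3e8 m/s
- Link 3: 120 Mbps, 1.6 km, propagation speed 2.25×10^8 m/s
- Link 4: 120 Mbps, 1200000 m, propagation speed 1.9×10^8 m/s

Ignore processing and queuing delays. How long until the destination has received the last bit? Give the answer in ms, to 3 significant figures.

9.96 ms

L = 750 × 8 = 6000 bits.
Transmission delay per hop = L/R = 6000/120000000 = 0.05 ms; 4 hops → 0.2 ms.
Propagation delays (d/s per hop): 3.43333, 6.03333e-05, 0.00711111, 6.31579 ms; sum = 9.75629 ms.
End-to-end = 9.96 ms.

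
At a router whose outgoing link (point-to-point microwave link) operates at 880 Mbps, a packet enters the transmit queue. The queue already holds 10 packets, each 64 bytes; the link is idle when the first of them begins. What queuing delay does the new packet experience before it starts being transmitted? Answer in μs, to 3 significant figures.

Each queued packet: L/R = 512/880000000 = 0.581818 μs.
10 queued → 5.81818 μs.
Queuing delay = 5.82 μs.

5.82 μs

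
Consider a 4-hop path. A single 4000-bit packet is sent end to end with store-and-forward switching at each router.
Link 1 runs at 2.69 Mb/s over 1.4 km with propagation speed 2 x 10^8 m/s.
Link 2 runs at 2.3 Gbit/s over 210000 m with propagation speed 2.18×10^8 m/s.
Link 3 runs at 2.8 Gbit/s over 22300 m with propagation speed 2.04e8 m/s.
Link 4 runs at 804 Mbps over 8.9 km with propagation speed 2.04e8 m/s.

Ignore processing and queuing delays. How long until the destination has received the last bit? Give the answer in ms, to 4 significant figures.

2.618 ms

Transmission delays (L/R per hop): 1.48699, 0.00173913, 0.00142857, 0.00497512 ms; sum = 1.49513 ms.
Propagation delays (d/s per hop): 0.007, 0.963303, 0.109314, 0.0436275 ms; sum = 1.12324 ms.
End-to-end = 2.618 ms.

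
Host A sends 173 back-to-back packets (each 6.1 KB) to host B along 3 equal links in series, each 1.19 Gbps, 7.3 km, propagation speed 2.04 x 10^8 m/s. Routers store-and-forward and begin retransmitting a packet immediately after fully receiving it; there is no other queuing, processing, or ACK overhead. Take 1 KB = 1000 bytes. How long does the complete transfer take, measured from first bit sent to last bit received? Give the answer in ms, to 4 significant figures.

Per-hop transmission t_tx = L/R = 48800/1190000000 = 0.0410084 ms.
Per-hop propagation t_prop = 7300/204000000 = 0.0357843 ms.
Pipeline fill: first packet needs 3·t_tx to clear all hops; remaining 172 packets each add one t_tx.
Total = (3+173-1)·t_tx + 3·t_prop = 175·0.0410084 + 3·0.0357843 = 7.284 ms.

7.284 ms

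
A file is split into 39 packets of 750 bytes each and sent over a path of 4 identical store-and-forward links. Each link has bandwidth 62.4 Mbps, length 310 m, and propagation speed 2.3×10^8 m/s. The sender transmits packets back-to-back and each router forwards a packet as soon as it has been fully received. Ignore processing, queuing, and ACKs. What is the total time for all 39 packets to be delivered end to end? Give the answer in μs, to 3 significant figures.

Per-hop transmission t_tx = L/R = 6000/62400000 = 96.1538 μs.
Per-hop propagation t_prop = 310/2.3e+08 = 1.34783 μs.
Pipeline fill: first packet needs 4·t_tx to clear all hops; remaining 38 packets each add one t_tx.
Total = (4+39-1)·t_tx + 4·t_prop = 42·96.1538 + 4·1.34783 = 4040 μs.

4040 μs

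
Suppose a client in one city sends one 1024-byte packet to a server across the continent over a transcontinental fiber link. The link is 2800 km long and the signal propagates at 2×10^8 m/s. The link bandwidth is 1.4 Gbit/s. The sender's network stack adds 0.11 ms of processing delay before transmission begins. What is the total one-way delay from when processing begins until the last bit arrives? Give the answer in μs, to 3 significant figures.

14100 μs

L = 1024 × 8 = 8192 bits.
Transmission delay = L/R = 8192 / 1400000000 = 5.85143 μs.
Propagation delay = d/s = 2800000 m / 200000000 m/s = 14000 μs.
Plus processing delay 0.11 ms = 110 μs.
Total = 14100 μs.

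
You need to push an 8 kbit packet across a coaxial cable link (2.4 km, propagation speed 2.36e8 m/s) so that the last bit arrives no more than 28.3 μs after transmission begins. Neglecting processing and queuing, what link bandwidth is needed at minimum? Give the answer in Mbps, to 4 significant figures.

441.2 Mbps

Propagation delay = 2400 / 236000000 = 10.1695 μs.
Transmission budget = 28.3 − 10.1695 = 18.1305 μs.
R ≥ L / t_tx = 8000 bits / 1.81305e-05 s = 441.2 Mbps.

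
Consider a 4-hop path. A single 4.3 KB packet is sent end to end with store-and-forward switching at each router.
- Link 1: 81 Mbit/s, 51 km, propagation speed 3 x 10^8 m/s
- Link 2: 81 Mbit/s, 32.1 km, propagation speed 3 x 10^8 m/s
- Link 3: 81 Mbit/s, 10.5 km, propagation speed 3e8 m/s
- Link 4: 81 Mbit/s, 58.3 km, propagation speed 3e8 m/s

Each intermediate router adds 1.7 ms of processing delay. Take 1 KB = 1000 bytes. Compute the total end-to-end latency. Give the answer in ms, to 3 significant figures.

7.31 ms

L = 34400 bits.
Transmission delay per hop = L/R = 34400/81000000 = 0.424691 ms; 4 hops → 1.69877 ms.
Propagation delays (d/s per hop): 0.17, 0.107, 0.035, 0.194333 ms; sum = 0.506333 ms.
Processing at 3 router(s): 3 × 1.7 ms = 5.1 ms.
End-to-end = 7.31 ms.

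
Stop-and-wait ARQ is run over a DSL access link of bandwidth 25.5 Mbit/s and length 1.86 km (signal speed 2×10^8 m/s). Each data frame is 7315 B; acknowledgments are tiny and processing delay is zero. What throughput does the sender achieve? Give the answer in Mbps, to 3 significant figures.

t_tx = L/R = 58520/25500000 = 0.0022949 s.
t_prop = 1860/200000000 = 9.3e-06 s; RTT = 1.86e-05 s.
Cycle = t_tx + RTT = 0.0023135 s.
Throughput = L / cycle = 58520 / 0.0023135 = 25.3 Mbps.

25.3 Mbps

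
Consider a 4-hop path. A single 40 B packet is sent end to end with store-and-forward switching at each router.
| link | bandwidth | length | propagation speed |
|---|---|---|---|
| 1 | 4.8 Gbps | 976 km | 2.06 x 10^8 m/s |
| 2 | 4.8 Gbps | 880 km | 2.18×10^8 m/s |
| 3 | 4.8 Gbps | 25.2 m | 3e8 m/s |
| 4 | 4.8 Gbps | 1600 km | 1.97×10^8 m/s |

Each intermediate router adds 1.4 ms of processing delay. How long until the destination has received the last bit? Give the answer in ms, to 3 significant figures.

21.1 ms

L = 40 × 8 = 320 bits.
Transmission delay per hop = L/R = 320/4800000000 = 6.66667e-05 ms; 4 hops → 0.000266667 ms.
Propagation delays (d/s per hop): 4.73786, 4.0367, 8.4e-05, 8.12183 ms; sum = 16.8965 ms.
Processing at 3 router(s): 3 × 1.4 ms = 4.2 ms.
End-to-end = 21.1 ms.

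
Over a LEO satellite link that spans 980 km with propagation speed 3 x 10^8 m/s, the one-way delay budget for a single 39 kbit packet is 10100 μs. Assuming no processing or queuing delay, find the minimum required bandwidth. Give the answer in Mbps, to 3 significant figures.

Propagation delay = 980000 / 300000000 = 3266.67 μs.
Transmission budget = 10100 − 3266.67 = 6833.33 μs.
R ≥ L / t_tx = 39000 bits / 0.00683333 s = 5.71 Mbps.

5.71 Mbps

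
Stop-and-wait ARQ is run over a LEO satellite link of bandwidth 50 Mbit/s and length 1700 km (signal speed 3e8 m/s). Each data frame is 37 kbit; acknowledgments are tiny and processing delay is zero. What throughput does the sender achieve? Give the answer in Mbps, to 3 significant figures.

t_tx = L/R = 37000/50000000 = 0.00074 s.
t_prop = 1700000/300000000 = 0.00566667 s; RTT = 0.0113333 s.
Cycle = t_tx + RTT = 0.0120733 s.
Throughput = L / cycle = 37000 / 0.0120733 = 3.06 Mbps.

3.06 Mbps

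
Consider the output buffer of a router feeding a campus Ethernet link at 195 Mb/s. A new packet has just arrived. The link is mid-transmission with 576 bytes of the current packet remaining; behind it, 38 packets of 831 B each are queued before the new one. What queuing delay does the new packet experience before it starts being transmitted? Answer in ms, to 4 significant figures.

1.319 ms

Each queued packet: L/R = 6648/195000000 = 0.0340923 ms.
38 queued → 1.29551 ms.
Plus remaining 4608 bits of current packet: 0.0236308 ms.
Queuing delay = 1.319 ms.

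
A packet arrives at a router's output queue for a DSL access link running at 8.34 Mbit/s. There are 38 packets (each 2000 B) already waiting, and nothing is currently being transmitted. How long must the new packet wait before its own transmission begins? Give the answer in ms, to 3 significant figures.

72.9 ms

Each queued packet: L/R = 16000/8340000 = 1.91847 ms.
38 queued → 72.9017 ms.
Queuing delay = 72.9 ms.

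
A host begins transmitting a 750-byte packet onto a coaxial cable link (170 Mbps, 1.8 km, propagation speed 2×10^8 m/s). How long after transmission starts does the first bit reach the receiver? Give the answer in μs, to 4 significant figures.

First bit experiences only propagation delay: d/s = 1800/200000000 = 9.000 μs.

9.000 μs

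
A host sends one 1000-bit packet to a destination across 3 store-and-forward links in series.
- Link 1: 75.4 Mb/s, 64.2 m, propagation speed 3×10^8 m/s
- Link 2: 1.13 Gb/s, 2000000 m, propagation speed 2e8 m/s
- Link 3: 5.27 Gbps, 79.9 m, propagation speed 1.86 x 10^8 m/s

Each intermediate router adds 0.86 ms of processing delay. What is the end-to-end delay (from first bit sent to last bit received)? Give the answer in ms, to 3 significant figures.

11.7 ms

Transmission delays (L/R per hop): 0.0132626, 0.000884956, 0.000189753 ms; sum = 0.0143373 ms.
Propagation delays (d/s per hop): 0.000214, 10, 0.00042957 ms; sum = 10.0006 ms.
Processing at 2 router(s): 2 × 0.86 ms = 1.72 ms.
End-to-end = 11.7 ms.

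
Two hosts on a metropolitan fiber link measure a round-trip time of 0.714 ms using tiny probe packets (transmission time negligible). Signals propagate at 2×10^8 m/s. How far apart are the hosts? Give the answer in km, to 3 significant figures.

71.4 km

One-way propagation = RTT/2 = 0.357 ms.
d = s × t = 200000000 × 0.000357 = 71.4 km.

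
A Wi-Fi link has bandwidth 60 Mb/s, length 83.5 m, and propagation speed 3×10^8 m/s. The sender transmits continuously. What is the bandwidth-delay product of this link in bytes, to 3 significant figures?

Propagation delay = 83.5 / 300000000 = 2.78333e-07 s.
BDP = R × t_prop = 60000000 × 2.78333e-07 = 16.7 bits.
In bytes: 16.7/8 = 2.09 bytes.

2.09 bytes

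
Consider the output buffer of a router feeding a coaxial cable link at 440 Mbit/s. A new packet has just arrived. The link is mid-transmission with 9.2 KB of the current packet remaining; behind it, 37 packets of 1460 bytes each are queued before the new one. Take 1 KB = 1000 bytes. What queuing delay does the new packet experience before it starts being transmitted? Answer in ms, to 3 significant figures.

Each queued packet: L/R = 11680/440000000 = 0.0265455 ms.
37 queued → 0.982182 ms.
Plus remaining 73600 bits of current packet: 0.167273 ms.
Queuing delay = 1.15 ms.

1.15 ms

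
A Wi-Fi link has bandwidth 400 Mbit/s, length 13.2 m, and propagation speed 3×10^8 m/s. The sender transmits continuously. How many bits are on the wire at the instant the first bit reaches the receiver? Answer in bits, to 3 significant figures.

Propagation delay = 13.2 / 300000000 = 4.4e-08 s.
BDP = R × t_prop = 400000000 × 4.4e-08 = 17.6 bits.

17.6 bits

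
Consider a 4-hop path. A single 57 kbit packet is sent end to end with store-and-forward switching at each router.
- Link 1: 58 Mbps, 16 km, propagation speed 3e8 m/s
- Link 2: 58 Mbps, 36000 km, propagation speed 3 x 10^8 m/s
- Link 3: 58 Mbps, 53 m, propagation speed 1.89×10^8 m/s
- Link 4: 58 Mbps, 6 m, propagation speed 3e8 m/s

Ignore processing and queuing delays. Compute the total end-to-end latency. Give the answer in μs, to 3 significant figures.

124000 μs

L = 57000 bits.
Transmission delay per hop = L/R = 57000/58000000 = 982.759 μs; 4 hops → 3931.03 μs.
Propagation delays (d/s per hop): 53.3333, 120000, 0.280423, 0.02 μs; sum = 120054 μs.
End-to-end = 124000 μs.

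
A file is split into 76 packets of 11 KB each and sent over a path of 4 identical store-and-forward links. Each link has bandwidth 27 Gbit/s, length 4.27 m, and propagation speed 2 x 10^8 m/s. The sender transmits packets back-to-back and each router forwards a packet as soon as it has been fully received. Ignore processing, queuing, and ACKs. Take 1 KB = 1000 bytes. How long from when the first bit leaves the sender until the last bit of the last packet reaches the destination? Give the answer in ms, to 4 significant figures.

0.2576 ms

Per-hop transmission t_tx = L/R = 88000/27000000000 = 0.00325926 ms.
Per-hop propagation t_prop = 4.27/200000000 = 2.135e-05 ms.
Pipeline fill: first packet needs 4·t_tx to clear all hops; remaining 75 packets each add one t_tx.
Total = (4+76-1)·t_tx + 4·t_prop = 79·0.00325926 + 4·2.135e-05 = 0.2576 ms.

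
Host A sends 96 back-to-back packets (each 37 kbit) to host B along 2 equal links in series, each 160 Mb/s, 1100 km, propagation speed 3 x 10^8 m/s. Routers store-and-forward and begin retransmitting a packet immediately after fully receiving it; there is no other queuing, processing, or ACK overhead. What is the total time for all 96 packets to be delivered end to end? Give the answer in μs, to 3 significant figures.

29800 μs

Per-hop transmission t_tx = L/R = 37000/160000000 = 231.25 μs.
Per-hop propagation t_prop = 1100000/300000000 = 3666.67 μs.
Pipeline fill: first packet needs 2·t_tx to clear all hops; remaining 95 packets each add one t_tx.
Total = (2+96-1)·t_tx + 2·t_prop = 97·231.25 + 2·3666.67 = 29800 μs.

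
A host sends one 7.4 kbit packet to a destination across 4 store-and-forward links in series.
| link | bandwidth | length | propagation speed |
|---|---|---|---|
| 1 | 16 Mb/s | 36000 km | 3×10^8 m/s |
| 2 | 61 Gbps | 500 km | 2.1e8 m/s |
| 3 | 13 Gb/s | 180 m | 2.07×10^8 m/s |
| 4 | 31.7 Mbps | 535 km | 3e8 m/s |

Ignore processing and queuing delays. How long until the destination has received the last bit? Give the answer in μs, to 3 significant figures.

L = 7400 bits.
Transmission delays (L/R per hop): 462.5, 0.121311, 0.569231, 233.438 μs; sum = 696.629 μs.
Propagation delays (d/s per hop): 120000, 2380.95, 0.869565, 1783.33 μs; sum = 124165 μs.
End-to-end = 125000 μs.

125000 μs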